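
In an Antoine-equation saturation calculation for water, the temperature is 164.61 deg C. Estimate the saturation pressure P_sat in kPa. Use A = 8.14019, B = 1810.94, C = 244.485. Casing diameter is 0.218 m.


P_sat = 10^(A - B/(C + T)) / 760 * 0.101325
P_sat = 10^(8.14019 - 1810.94/(244.485 + 164.61)) / 760 * 0.101325
P_sat = 0.6892790 MPa
Convert: 0.6892790 MPa * 1000.0 = 689.28 kPa
P_sat = 689.28 kPa


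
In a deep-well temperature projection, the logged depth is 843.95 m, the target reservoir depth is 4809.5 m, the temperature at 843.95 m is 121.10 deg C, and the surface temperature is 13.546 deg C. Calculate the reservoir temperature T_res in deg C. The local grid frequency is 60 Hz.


Step 1: grad = (T_d1 - T_surf)/d1 * 1000 = (121.1 - 13.546)/843.95 * 1000 = 127.4412 deg C/km
Step 2: T_res = T_surf + grad*d2/1000 = 13.546 + 127.4412*4809.5/1000 = 626.47 deg C
T_res = 626.47 deg C


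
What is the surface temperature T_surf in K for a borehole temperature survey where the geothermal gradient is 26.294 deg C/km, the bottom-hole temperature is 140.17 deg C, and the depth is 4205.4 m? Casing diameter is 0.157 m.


T_surf = T_d - grad * d / 1000
T_surf = 140.17 - 26.294 * 4205.4 / 1000
T_surf = 29.59321 deg C
Convert to K: 29.59321 + 273.15 = 302.74 K
T_surf = 302.74 K


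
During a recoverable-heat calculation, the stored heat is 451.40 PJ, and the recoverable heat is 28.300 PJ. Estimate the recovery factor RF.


RF = Q_rec / Q_s
RF = 28.300 / 451.40
RF = 0.062694


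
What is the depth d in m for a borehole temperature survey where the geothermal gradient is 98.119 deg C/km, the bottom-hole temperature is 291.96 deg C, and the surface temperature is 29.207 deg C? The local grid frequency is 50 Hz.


d = (T_d - T_surf) / grad * 1000
d = (291.96 - 29.207) / 98.119 * 1000
d = 2677.9 m


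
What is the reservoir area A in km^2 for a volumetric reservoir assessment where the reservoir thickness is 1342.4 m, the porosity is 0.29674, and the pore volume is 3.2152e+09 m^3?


A = Vp / (1e6 * hr * phi)
A = 3.2152e+09 / (1e6 * 1342.4 * 0.29674)
A = 8.0714 km^2


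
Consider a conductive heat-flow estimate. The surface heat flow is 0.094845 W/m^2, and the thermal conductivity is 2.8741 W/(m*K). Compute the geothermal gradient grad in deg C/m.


grad = q * 1000 / k
grad = 0.094845 * 1000 / 2.8741
grad = 32.99990 deg C/km
Convert: 32.99990 deg C/km * 0.001 = 0.033000 deg C/m
grad = 0.033000 deg C/m


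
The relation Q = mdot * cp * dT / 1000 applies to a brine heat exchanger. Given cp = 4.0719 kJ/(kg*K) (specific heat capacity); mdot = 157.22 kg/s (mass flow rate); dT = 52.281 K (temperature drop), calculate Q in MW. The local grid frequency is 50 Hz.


Q = mdot * cp * dT / 1000
Q = 157.22 * 4.0719 * 52.281 / 1000
Q = 33.469 MW


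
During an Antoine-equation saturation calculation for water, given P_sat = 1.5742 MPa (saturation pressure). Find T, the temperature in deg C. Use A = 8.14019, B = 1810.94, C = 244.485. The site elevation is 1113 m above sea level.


T = B / (A - log10(P_sat * 760 / 0.101325)) - C
T = 1810.94 / (8.14019 - log10(1.5742 * 760 / 0.101325)) - 244.485
T = 200.68 deg C


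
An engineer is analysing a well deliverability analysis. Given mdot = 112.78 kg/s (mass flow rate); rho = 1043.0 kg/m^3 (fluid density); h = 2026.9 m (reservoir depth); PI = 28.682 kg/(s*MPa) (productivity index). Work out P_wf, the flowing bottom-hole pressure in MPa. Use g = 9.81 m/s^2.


Step 1: P_i = rho*g*h/1e6 = 1043.0*9.81*2026.9/1e6 = 20.73890 MPa
Step 2: P_wf = P_i - mdot/PI = 20.73890 - 112.78/28.682 = 16.807 MPa
P_wf = 16.807 MPa


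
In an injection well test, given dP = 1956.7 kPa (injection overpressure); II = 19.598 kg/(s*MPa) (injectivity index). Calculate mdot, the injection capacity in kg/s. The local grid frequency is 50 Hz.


mdot = II * dP / 1000
mdot = 19.598 * 1956.7 / 1000
mdot = 38.347 kg/s


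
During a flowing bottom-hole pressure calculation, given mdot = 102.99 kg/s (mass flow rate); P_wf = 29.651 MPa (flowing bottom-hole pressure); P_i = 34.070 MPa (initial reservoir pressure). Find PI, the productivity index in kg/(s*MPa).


PI = mdot / (P_i - P_wf)
PI = 102.99 / (34.070 - 29.651)
PI = 23.306 kg/(s*MPa)


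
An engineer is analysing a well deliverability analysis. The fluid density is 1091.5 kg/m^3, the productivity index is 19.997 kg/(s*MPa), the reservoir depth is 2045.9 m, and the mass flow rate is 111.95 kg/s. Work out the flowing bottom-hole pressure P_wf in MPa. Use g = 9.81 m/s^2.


Step 1: P_i = rho*g*h/1e6 = 1091.5*9.81*2045.9/1e6 = 21.90671 MPa
Step 2: P_wf = P_i - mdot/PI = 21.90671 - 111.95/19.997 = 16.308 MPa
P_wf = 16.308 MPa


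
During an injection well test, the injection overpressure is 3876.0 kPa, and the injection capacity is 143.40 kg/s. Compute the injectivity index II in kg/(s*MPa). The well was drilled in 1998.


II = mdot * 1000 / dP
II = 143.40 * 1000 / 3876.0
II = 36.997 kg/(s*MPa)


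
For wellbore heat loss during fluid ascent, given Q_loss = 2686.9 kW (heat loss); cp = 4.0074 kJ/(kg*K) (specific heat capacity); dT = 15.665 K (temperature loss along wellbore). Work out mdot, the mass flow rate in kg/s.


mdot = Q_loss / (cp * dT)
mdot = 2686.9 / (4.0074 * 15.665)
mdot = 42.801 kg/s


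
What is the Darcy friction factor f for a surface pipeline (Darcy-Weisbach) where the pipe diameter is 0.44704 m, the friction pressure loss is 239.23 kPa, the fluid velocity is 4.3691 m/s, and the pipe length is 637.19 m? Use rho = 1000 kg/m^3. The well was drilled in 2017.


f = dP*1000 / ((L/D)*(rho*vel^2/2))
f = 239.23*1000 / ((637.19/0.44704)*(1000*4.3691^2/2))
f = 0.017585


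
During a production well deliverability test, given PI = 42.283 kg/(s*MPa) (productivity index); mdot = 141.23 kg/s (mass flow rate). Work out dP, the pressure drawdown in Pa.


dP = mdot * 1000 / PI
dP = 141.23 * 1000 / 42.283
dP = 3340.113 kPa
Convert: 3340.113 kPa * 1000.0 = 3.3401e+06 Pa
dP = 3.3401e+06 Pa


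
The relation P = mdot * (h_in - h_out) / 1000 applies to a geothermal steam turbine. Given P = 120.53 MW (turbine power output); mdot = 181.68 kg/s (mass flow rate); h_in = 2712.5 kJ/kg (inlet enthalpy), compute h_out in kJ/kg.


h_out = h_in - P * 1000 / mdot
h_out = 2712.5 - 120.53 * 1000 / 181.68
h_out = 2049.1 kJ/kg


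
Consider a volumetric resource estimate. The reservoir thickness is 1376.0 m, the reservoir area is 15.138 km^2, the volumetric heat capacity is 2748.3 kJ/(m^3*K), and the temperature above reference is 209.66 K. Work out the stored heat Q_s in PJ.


Step 1: Vr = A*1e6*hr = 15.138*1e6*1376.0 = 2.082989e+10 m^3
Step 2: Q_s = Vr*rhoc*dT/1e12 = 2.082989e+10*2748.3*209.66/1e12 = 12002 PJ
Q_s = 12002 PJ


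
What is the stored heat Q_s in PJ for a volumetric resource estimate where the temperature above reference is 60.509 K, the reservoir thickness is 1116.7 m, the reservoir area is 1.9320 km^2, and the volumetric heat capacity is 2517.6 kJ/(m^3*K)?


Step 1: Vr = A*1e6*hr = 1.932*1e6*1116.7 = 2.157464e+09 m^3
Step 2: Q_s = Vr*rhoc*dT/1e12 = 2.157464e+09*2517.6*60.509/1e12 = 328.66 PJ
Q_s = 328.66 PJ


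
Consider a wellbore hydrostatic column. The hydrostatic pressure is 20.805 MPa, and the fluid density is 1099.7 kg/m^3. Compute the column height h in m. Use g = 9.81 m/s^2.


h = P * 1e6 / (g * rho)
h = 20.805 * 1e6 / (9.81 * 1099.7)
h = 1928.5 m


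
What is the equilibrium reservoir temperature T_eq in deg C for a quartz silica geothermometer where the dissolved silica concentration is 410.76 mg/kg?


T_eq = 1309 / (5.19 - log10(SiO2)) - 273.15
T_eq = 1309 / (5.19 - log10(410.76)) - 273.15
T_eq = 234.92 deg C


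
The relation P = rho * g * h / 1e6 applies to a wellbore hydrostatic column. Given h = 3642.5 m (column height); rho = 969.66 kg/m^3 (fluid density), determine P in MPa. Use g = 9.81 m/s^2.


P = rho * g * h / 1e6
P = 969.66 * 9.81 * 3642.5 / 1e6
P = 34.649 MPa


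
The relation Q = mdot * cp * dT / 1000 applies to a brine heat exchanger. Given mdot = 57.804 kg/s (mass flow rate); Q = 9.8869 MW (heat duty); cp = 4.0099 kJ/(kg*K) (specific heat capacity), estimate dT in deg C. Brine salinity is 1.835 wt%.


dT = Q * 1000 / (mdot * cp)
dT = 9.8869 * 1000 / (57.804 * 4.0099)
dT = 42.65488 K
Convert (temperature difference, 1 K = 1 deg C): 42.65488 K = 42.65488 deg C
dT = 42.655 deg C


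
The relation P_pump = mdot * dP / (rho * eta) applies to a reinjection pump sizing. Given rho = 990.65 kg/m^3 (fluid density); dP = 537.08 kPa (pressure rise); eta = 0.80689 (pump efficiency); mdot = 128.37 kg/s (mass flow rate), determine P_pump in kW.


P_pump = mdot * dP / (rho * eta)
P_pump = 128.37 * 537.08 / (990.65 * 0.80689)
P_pump = 86.252 kW


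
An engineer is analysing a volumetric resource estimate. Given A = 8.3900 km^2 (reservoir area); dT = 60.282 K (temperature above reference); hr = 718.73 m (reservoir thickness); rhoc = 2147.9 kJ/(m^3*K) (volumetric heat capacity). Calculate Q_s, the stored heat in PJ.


Step 1: Vr = A*1e6*hr = 8.39*1e6*718.73 = 6.030145e+09 m^3
Step 2: Q_s = Vr*rhoc*dT/1e12 = 6.030145e+09*2147.9*60.282/1e12 = 780.78 PJ
Q_s = 780.78 PJ


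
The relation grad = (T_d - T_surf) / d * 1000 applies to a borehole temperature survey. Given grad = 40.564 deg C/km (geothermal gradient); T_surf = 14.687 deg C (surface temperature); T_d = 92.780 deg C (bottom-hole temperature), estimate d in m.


d = (T_d - T_surf) / grad * 1000
d = (92.780 - 14.687) / 40.564 * 1000
d = 1925.2 m


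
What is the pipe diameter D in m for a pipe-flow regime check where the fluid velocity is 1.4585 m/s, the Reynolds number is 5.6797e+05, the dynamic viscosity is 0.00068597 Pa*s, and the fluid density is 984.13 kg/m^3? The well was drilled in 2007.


D = Re * mu / (rho * vel)
D = 5.6797e+05 * 0.00068597 / (984.13 * 1.4585)
D = 0.27144 m


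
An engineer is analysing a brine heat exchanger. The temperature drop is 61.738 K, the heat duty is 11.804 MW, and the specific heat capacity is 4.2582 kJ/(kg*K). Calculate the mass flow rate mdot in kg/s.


mdot = Q * 1000 / (cp * dT)
mdot = 11.804 * 1000 / (4.2582 * 61.738)
mdot = 44.900 kg/s


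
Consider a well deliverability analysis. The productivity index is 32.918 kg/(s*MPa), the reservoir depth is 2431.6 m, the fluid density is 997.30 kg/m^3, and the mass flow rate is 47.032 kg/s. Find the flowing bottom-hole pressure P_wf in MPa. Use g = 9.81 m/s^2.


Step 1: P_i = rho*g*h/1e6 = 997.3*9.81*2431.6/1e6 = 23.78959 MPa
Step 2: P_wf = P_i - mdot/PI = 23.78959 - 47.032/32.918 = 22.361 MPa
P_wf = 22.361 MPa


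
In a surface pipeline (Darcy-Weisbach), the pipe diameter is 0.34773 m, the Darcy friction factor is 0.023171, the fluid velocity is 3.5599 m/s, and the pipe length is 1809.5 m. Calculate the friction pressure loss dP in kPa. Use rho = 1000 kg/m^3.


dP = f * (L/D) * (rho*vel^2/2) / 1000
dP = 0.023171 * (1809.5/0.34773) * (1000*3.5599^2/2) / 1000
dP = 764.02 kPa


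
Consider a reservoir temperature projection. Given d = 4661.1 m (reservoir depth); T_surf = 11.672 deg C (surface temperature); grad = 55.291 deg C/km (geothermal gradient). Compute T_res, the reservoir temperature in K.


T_res = T_surf + grad * d / 1000
T_res = 11.672 + 55.291 * 4661.1 / 1000
T_res = 269.3889 deg C
Convert to K: 269.3889 + 273.15 = 542.54 K
T_res = 542.54 K


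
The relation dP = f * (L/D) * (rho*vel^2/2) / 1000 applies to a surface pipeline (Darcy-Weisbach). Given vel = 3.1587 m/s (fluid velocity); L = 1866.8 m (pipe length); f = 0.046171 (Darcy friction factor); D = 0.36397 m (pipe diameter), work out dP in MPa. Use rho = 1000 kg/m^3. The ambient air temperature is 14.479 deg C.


dP = f * (L/D) * (rho*vel^2/2) / 1000
dP = 0.046171 * (1866.8/0.36397) * (1000*3.1587^2/2) / 1000
dP = 1181.376 kPa
Convert: 1181.376 kPa * 0.001 = 1.1814 MPa
dP = 1.1814 MPa


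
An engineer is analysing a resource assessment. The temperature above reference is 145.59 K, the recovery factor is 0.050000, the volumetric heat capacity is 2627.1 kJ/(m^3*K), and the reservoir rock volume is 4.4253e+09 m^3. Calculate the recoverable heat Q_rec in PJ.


Step 1: Q_s = Vr*rhoc*dT/1e12 = 4.4253e+09*2627.1*145.59/1e12 = 1692.586 PJ
Step 2: Q_rec = Q_s * RF = 1692.586 * 0.05 = 84.629 PJ
Q_rec = 84.629 PJ


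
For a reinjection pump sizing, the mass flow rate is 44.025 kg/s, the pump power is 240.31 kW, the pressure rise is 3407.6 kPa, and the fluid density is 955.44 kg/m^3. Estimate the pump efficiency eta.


eta = mdot * dP / (rho * P_pump)
eta = 44.025 * 3407.6 / (955.44 * 240.31)
eta = 0.65339


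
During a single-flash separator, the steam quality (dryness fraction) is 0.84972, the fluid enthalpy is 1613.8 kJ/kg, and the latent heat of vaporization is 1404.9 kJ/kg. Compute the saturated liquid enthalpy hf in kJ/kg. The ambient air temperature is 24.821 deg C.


hf = h - x * hfg
hf = 1613.8 - 0.84972 * 1404.9
hf = 420.03 kJ/kg


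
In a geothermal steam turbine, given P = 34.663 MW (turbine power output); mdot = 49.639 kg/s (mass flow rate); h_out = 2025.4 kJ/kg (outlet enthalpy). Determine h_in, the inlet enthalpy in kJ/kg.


h_in = h_out + P * 1000 / mdot
h_in = 2025.4 + 34.663 * 1000 / 49.639
h_in = 2723.7 kJ/kg


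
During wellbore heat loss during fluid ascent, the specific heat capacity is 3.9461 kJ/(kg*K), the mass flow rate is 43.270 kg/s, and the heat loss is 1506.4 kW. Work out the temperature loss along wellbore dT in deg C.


dT = Q_loss / (mdot * cp)
dT = 1506.4 / (43.270 * 3.9461)
dT = 8.822371 K
Convert (temperature difference, 1 K = 1 deg C): 8.822371 K = 8.822371 deg C
dT = 8.8224 deg C


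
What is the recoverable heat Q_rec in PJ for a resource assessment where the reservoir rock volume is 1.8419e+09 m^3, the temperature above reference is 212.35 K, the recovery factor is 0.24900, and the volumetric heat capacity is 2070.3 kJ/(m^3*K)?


Step 1: Q_s = Vr*rhoc*dT/1e12 = 1.8419e+09*2070.3*212.35/1e12 = 809.7512 PJ
Step 2: Q_rec = Q_s * RF = 809.7512 * 0.249 = 201.63 PJ
Q_rec = 201.63 PJ


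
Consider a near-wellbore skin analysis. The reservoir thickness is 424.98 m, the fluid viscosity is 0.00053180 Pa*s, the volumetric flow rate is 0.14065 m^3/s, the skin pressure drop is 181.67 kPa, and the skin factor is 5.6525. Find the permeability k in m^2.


k = S*q*mu / (2*pi*dP_s*1000*hr)
k = 5.6525*0.14065*0.00053180 / (2*pi*181.67*1000*424.98)
k = 8.7156e-13 m^2


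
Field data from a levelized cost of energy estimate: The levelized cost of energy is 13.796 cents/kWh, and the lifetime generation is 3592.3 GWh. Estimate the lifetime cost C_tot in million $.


C_tot = LCOE / 100 * E_tot
C_tot = 13.796 / 100 * 3592.3
C_tot = 495.59 million $


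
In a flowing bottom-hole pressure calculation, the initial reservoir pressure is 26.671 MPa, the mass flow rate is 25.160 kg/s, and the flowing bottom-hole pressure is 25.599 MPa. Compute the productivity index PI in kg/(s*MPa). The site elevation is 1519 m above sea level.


PI = mdot / (P_i - P_wf)
PI = 25.160 / (26.671 - 25.599)
PI = 23.470 kg/(s*MPa)


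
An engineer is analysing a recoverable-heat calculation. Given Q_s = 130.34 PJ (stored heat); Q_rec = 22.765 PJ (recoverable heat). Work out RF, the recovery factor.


RF = Q_rec / Q_s
RF = 22.765 / 130.34
RF = 0.17466


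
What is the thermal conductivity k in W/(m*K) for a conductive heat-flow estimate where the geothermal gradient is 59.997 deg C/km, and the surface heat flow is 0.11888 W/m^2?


k = q * 1000 / grad
k = 0.11888 * 1000 / 59.997
k = 1.9814 W/(m*K)


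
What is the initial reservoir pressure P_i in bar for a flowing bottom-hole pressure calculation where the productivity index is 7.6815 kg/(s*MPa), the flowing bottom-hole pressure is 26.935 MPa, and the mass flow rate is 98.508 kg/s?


P_i = P_wf + mdot / PI
P_i = 26.935 + 98.508 / 7.6815
P_i = 39.75906 MPa
Convert: 39.75906 MPa * 10.0 = 397.59 bar
P_i = 397.59 bar


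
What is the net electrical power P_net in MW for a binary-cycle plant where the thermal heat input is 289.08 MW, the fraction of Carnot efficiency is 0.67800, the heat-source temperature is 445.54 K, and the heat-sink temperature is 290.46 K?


Step 1: eta = (1 - Tc/Th)*f = (1 - 290.46/445.54)*0.678 = 0.2359928
Step 2: P_net = eta * Q_in = 0.2359928 * 289.08 = 68.221 MW
P_net = 68.221 MW


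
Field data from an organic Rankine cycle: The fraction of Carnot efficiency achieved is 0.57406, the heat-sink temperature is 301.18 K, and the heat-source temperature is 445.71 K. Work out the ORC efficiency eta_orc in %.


eta_orc = (1 - Tc/Th) * f * 100
eta_orc = (1 - 301.18/445.71) * 0.57406 * 100
eta_orc = 18.615 %


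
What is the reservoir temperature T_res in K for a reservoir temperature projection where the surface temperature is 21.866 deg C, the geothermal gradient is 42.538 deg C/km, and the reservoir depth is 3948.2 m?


T_res = T_surf + grad * d / 1000
T_res = 21.866 + 42.538 * 3948.2 / 1000
T_res = 189.8145 deg C
Convert to K: 189.8145 + 273.15 = 462.96 K
T_res = 462.96 K


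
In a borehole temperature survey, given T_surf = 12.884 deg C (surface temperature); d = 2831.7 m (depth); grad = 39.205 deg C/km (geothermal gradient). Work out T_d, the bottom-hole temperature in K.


T_d = T_surf + grad * d / 1000
T_d = 12.884 + 39.205 * 2831.7 / 1000
T_d = 123.9008 deg C
Convert to K: 123.9008 + 273.15 = 397.05 K
T_d = 397.05 K


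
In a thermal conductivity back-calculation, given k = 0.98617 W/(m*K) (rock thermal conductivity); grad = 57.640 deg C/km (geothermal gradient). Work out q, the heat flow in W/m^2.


q = k * grad / 1000
q = 0.98617 * 57.640 / 1000
q = 0.056843 W/m^2


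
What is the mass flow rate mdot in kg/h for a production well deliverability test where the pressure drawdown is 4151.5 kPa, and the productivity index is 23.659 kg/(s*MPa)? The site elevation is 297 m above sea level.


mdot = PI * dP / 1000
mdot = 23.659 * 4151.5 / 1000
mdot = 98.22034 kg/s
Convert: 98.22034 kg/s * 3600.0 = 3.5359e+05 kg/h
mdot = 3.5359e+05 kg/h


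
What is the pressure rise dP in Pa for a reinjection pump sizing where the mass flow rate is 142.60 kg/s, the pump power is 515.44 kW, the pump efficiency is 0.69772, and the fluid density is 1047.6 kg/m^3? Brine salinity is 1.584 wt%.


dP = P_pump * rho * eta / mdot
dP = 515.44 * 1047.6 * 0.69772 / 142.60
dP = 2642.015 kPa
Convert: 2642.015 kPa * 1000.0 = 2.6420e+06 Pa
dP = 2.6420e+06 Pa


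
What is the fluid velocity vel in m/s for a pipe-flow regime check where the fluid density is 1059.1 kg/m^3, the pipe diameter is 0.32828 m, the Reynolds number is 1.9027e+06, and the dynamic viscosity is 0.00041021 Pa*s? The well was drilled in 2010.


vel = Re * mu / (rho * D)
vel = 1.9027e+06 * 0.00041021 / (1059.1 * 0.32828)
vel = 2.2449 m/s


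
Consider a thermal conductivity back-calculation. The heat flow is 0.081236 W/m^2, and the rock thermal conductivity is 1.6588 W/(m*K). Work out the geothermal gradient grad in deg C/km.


grad = q / k * 1000
grad = 0.081236 / 1.6588 * 1000
grad = 48.973 deg C/km


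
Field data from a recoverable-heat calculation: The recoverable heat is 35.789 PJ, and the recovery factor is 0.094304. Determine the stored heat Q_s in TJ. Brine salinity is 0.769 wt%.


Q_s = Q_rec / RF
Q_s = 35.789 / 0.094304
Q_s = 379.5067 PJ
Convert: 379.5067 PJ * 1000.0 = 3.7951e+05 TJ
Q_s = 3.7951e+05 TJ


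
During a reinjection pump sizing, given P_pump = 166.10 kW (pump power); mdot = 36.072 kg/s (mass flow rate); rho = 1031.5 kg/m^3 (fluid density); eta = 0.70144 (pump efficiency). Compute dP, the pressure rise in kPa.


dP = P_pump * rho * eta / mdot
dP = 166.10 * 1031.5 * 0.70144 / 36.072
dP = 3331.6 kPa


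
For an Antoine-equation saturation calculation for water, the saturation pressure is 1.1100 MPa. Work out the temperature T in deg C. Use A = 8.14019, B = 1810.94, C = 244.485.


T = B / (A - log10(P_sat * 760 / 0.101325)) - C
T = 1810.94 / (8.14019 - log10(1.1100 * 760 / 0.101325)) - 244.485
T = 184.67 deg C


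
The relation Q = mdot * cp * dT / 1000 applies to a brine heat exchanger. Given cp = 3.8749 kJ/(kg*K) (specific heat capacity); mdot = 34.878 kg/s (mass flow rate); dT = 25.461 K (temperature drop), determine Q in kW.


Q = mdot * cp * dT / 1000
Q = 34.878 * 3.8749 * 25.461 / 1000
Q = 3.441023 MW
Convert: 3.441023 MW * 1000.0 = 3441.0 kW
Q = 3441.0 kW


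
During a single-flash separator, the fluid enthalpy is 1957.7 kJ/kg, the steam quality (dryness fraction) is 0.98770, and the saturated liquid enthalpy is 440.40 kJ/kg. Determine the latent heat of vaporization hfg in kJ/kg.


hfg = (h - hf) / x
hfg = (1957.7 - 440.40) / 0.98770
hfg = 1536.2 kJ/kg


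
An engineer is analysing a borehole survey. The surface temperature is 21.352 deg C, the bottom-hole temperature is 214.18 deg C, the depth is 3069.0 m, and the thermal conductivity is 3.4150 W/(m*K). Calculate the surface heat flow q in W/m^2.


Step 1: grad = (T_d - T_surf)/d * 1000 = (214.18 - 21.352)/3069.0 * 1000 = 62.83089 deg C/km
Step 2: q = k * grad / 1000 = 3.415 * 62.83089 / 1000 = 0.21457 W/m^2
q = 0.21457 W/m^2


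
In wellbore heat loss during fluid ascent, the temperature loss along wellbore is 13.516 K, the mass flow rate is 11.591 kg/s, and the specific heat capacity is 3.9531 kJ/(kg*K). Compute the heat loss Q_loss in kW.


Q_loss = mdot * cp * dT
Q_loss = 11.591 * 3.9531 * 13.516
Q_loss = 619.31 kW


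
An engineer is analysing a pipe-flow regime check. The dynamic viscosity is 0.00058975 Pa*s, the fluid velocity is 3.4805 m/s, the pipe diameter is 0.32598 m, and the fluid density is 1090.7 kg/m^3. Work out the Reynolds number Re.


Re = rho * vel * D / mu
Re = 1090.7 * 3.4805 * 0.32598 / 0.00058975
Re = 2.0983e+06


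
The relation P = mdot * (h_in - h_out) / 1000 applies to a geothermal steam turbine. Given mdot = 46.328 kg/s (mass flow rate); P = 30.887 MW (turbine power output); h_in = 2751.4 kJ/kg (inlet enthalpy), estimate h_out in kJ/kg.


h_out = h_in - P * 1000 / mdot
h_out = 2751.4 - 30.887 * 1000 / 46.328
h_out = 2084.7 kJ/kg


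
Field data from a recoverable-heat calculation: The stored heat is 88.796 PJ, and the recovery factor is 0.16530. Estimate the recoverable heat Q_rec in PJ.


Q_rec = Q_s * RF
Q_rec = 88.796 * 0.16530
Q_rec = 14.678 PJ


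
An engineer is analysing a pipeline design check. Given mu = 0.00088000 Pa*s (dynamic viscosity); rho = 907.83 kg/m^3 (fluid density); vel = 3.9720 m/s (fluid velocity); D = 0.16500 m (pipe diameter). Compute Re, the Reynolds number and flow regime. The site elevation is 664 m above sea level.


Step 1: Re = rho*vel*D/mu = 907.83*3.972*0.165/0.00088 = 6.7611e+05
Step 2: Re = 6.7611e+05 > 4000, so flow is turbulent.
Re = 6.7611e+05 (turbulent)


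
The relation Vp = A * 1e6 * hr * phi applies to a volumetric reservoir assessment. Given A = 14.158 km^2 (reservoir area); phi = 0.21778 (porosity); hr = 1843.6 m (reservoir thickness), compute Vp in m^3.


Vp = A * 1e6 * hr * phi
Vp = 14.158 * 1e6 * 1843.6 * 0.21778
Vp = 5.6844e+09 m^3


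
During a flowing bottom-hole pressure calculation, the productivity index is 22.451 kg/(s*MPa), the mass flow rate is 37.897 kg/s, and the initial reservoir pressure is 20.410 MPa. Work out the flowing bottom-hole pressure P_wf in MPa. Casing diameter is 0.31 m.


P_wf = P_i - mdot / PI
P_wf = 20.410 - 37.897 / 22.451
P_wf = 18.722 MPa


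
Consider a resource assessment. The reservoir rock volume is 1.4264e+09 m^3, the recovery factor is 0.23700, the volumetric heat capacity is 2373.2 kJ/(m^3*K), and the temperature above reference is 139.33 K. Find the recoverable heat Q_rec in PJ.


Step 1: Q_s = Vr*rhoc*dT/1e12 = 1.4264e+09*2373.2*139.33/1e12 = 471.6505 PJ
Step 2: Q_rec = Q_s * RF = 471.6505 * 0.237 = 111.78 PJ
Q_rec = 111.78 PJ


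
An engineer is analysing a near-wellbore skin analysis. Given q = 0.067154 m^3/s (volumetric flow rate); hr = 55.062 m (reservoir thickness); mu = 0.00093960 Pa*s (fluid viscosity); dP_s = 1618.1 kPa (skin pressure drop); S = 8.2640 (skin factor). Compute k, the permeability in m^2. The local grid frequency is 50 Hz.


k = S*q*mu / (2*pi*dP_s*1000*hr)
k = 8.2640*0.067154*0.00093960 / (2*pi*1618.1*1000*55.062)
k = 9.3147e-13 m^2


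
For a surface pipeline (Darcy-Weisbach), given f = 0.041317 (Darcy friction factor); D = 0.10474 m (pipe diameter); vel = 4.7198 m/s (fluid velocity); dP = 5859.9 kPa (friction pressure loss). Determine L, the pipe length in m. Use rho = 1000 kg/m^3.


L = dP*1000*D / (f*rho*vel^2/2)
L = 5859.9*1000*0.10474 / (0.041317*1000*4.7198^2/2)
L = 1333.7 m


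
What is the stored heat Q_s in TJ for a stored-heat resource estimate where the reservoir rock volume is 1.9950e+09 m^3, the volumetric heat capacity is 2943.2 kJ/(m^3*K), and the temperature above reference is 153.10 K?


Q_s = Vr * rhoc * dT / 1e12
Q_s = 1.9950e+09 * 2943.2 * 153.10 / 1e12
Q_s = 898.9548 PJ
Convert: 898.9548 PJ * 1000.0 = 8.9895e+05 TJ
Q_s = 8.9895e+05 TJ


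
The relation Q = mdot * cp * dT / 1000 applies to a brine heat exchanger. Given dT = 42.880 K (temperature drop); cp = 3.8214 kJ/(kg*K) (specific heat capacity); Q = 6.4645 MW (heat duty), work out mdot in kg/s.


mdot = Q * 1000 / (cp * dT)
mdot = 6.4645 * 1000 / (3.8214 * 42.880)
mdot = 39.451 kg/s


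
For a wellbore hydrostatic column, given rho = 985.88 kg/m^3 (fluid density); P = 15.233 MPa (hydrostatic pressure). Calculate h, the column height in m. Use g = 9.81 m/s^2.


h = P * 1e6 / (g * rho)
h = 15.233 * 1e6 / (9.81 * 985.88)
h = 1575.0 m


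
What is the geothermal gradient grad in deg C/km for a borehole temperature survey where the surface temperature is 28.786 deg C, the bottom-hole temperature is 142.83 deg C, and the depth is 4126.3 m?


grad = (T_d - T_surf) / d * 1000
grad = (142.83 - 28.786) / 4126.3 * 1000
grad = 27.638 deg C/km


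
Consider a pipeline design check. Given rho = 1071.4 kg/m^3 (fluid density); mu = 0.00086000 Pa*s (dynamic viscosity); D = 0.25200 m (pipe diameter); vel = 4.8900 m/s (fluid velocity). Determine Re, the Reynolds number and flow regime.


Step 1: Re = rho*vel*D/mu = 1071.4*4.89*0.252/0.00086 = 1.5352e+06
Step 2: Re = 1.5352e+06 > 4000, so flow is turbulent.
Re = 1.5352e+06 (turbulent)


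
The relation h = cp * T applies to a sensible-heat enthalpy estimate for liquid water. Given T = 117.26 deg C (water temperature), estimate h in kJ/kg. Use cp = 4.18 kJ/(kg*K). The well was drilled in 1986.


h = cp * T
h = 4.18 * 117.26
h = 490.15 kJ/kg


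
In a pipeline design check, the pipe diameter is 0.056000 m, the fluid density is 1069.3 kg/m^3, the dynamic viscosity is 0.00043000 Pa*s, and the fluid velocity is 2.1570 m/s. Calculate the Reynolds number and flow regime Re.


Step 1: Re = rho*vel*D/mu = 1069.3*2.157*0.056/0.00043 = 3.0038e+05
Step 2: Re = 3.0038e+05 > 4000, so flow is turbulent.
Re = 3.0038e+05 (turbulent)


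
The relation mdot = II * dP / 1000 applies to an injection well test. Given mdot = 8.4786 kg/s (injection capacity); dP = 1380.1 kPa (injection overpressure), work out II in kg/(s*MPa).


II = mdot * 1000 / dP
II = 8.4786 * 1000 / 1380.1
II = 6.1435 kg/(s*MPa)


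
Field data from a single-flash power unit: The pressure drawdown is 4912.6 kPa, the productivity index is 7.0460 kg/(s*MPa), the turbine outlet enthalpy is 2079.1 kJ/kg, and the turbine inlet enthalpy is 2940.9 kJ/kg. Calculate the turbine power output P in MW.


Step 1: mdot = PI * dP / 1000 = 7.046 * 4912.6 / 1000 = 34.61418 kg/s
Step 2: P = mdot*(h_in - h_out)/1000 = 34.61418*(2940.9 - 2079.1)/1000 = 29.831 MW
P = 29.831 MW


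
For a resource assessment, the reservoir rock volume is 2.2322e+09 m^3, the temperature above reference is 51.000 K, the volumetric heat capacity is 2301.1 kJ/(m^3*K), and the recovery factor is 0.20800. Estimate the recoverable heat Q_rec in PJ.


Step 1: Q_s = Vr*rhoc*dT/1e12 = 2.2322e+09*2301.1*51.0/1e12 = 261.9623 PJ
Step 2: Q_rec = Q_s * RF = 261.9623 * 0.208 = 54.488 PJ
Q_rec = 54.488 PJ


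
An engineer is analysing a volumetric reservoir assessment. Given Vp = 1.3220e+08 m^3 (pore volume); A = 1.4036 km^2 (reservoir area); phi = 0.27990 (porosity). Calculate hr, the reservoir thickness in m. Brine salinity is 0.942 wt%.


hr = Vp / (A * 1e6 * phi)
hr = 1.3220e+08 / (1.4036 * 1e6 * 0.27990)
hr = 336.50 m


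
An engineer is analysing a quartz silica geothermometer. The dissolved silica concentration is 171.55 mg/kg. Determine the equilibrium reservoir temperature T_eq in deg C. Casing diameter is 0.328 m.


T_eq = 1309 / (5.19 - log10(SiO2)) - 273.15
T_eq = 1309 / (5.19 - log10(171.55)) - 273.15
T_eq = 169.74 deg C


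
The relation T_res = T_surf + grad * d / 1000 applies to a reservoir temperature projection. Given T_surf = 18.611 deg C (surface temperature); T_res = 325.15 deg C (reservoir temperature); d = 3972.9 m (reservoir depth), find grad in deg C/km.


grad = (T_res - T_surf) / d * 1000
grad = (325.15 - 18.611) / 3972.9 * 1000
grad = 77.157 deg C/km


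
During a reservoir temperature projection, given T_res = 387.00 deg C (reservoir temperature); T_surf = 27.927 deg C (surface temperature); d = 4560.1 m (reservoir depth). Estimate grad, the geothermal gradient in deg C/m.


grad = (T_res - T_surf) / d * 1000
grad = (387.00 - 27.927) / 4560.1 * 1000
grad = 78.74235 deg C/km
Convert: 78.74235 deg C/km * 0.001 = 0.078742 deg C/m
grad = 0.078742 deg C/m


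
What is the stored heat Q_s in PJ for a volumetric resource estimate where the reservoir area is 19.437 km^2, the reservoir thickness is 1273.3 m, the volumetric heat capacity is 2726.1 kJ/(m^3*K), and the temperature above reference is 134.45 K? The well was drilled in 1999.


Step 1: Vr = A*1e6*hr = 19.437*1e6*1273.3 = 2.474913e+10 m^3
Step 2: Q_s = Vr*rhoc*dT/1e12 = 2.474913e+10*2726.1*134.45/1e12 = 9071.2 PJ
Q_s = 9071.2 PJ


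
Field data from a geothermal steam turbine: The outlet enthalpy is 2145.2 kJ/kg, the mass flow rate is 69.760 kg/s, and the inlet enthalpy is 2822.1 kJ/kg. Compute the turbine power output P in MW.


P = mdot * (h_in - h_out) / 1000
P = 69.760 * (2822.1 - 2145.2) / 1000
P = 47.221 MW


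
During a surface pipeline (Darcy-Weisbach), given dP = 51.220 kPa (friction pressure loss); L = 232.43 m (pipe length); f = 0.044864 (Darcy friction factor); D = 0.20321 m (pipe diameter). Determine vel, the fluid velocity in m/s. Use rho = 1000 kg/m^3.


vel = sqrt(dP*1000*2*D / (f*L*rho))
vel = sqrt(51.220*1000*2*0.20321 / (0.044864*232.43*1000))
vel = 1.4129 m/s


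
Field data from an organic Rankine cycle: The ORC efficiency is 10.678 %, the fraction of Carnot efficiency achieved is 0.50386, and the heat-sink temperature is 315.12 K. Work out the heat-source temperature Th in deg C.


Th = Tc / (1 - (eta_orc/100)/f)
Th = 315.12 / (1 - (10.678/100)/0.50386)
Th = 399.8599 K
Convert to deg C: 399.8599 - 273.15 = 126.71 deg C
Th = 126.71 deg C


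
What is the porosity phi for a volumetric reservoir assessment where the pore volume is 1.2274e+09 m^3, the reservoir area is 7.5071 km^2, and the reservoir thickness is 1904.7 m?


phi = Vp / (A * 1e6 * hr)
phi = 1.2274e+09 / (7.5071 * 1e6 * 1904.7)
phi = 0.085840


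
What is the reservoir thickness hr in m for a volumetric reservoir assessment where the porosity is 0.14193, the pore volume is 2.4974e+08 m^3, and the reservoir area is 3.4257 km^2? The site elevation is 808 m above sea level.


hr = Vp / (A * 1e6 * phi)
hr = 2.4974e+08 / (3.4257 * 1e6 * 0.14193)
hr = 513.65 m


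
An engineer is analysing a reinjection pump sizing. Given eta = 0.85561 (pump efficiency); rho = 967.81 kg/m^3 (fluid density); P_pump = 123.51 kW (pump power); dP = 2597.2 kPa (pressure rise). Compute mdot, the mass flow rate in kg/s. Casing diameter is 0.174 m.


mdot = P_pump * rho * eta / dP
mdot = 123.51 * 967.81 * 0.85561 / 2597.2
mdot = 39.379 kg/s


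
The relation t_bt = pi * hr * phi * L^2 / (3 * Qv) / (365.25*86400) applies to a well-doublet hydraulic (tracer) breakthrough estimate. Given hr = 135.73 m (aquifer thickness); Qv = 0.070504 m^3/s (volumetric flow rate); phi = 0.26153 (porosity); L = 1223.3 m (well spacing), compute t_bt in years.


t_bt = pi * hr * phi * L^2 / (3 * Qv) / (365.25*86400)
t_bt = pi * 135.73 * 0.26153 * 1223.3^2 / (3 * 0.070504) / (365.25*86400)
t_bt = 25.002 years


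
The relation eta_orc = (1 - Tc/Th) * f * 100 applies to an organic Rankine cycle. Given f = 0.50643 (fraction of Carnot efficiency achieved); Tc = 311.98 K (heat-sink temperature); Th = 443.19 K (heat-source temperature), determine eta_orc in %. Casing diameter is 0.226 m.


eta_orc = (1 - Tc/Th) * f * 100
eta_orc = (1 - 311.98/443.19) * 0.50643 * 100
eta_orc = 14.993 %


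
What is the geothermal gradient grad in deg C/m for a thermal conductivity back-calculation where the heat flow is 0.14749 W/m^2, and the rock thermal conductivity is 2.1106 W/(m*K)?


grad = q / k * 1000
grad = 0.14749 / 2.1106 * 1000
grad = 69.88060 deg C/km
Convert: 69.88060 deg C/km * 0.001 = 0.069881 deg C/m
grad = 0.069881 deg C/m


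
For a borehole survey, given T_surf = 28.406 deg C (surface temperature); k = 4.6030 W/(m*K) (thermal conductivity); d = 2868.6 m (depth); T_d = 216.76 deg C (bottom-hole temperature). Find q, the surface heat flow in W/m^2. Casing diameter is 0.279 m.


Step 1: grad = (T_d - T_surf)/d * 1000 = (216.76 - 28.406)/2868.6 * 1000 = 65.66060 deg C/km
Step 2: q = k * grad / 1000 = 4.603 * 65.66060 / 1000 = 0.30224 W/m^2
q = 0.30224 W/m^2


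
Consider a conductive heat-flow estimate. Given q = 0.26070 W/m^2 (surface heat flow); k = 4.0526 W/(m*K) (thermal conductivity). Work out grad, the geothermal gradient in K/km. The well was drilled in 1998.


grad = q * 1000 / k
grad = 0.26070 * 1000 / 4.0526
grad = 64.32907 deg C/km
Convert: 64.32907 deg C/km * 1.0 = 64.329 K/km
grad = 64.329 K/km


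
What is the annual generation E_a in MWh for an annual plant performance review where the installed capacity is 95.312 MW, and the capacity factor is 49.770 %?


E_a = CF / 100 * cap * 8760
E_a = 49.770 / 100 * 95.312 * 8760
E_a = 4.1555e+05 MWh


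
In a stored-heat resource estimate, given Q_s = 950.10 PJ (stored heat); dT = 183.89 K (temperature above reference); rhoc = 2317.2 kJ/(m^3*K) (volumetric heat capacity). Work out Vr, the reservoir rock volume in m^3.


Vr = Q_s * 1e12 / (rhoc * dT)
Vr = 950.10 * 1e12 / (2317.2 * 183.89)
Vr = 2.2297e+09 m^3


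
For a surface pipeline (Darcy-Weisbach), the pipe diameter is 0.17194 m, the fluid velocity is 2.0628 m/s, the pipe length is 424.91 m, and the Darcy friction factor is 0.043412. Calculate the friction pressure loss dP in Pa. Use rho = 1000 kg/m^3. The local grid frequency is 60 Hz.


dP = f * (L/D) * (rho*vel^2/2) / 1000
dP = 0.043412 * (424.91/0.17194) * (1000*2.0628^2/2) / 1000
dP = 228.2517 kPa
Convert: 228.2517 kPa * 1000.0 = 2.2825e+05 Pa
dP = 2.2825e+05 Pa


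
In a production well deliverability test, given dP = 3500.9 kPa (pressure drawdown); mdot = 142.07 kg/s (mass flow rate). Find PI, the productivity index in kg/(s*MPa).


PI = mdot * 1000 / dP
PI = 142.07 * 1000 / 3500.9
PI = 40.581 kg/(s*MPa)


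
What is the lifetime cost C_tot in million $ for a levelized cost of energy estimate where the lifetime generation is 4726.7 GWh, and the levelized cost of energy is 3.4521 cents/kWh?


C_tot = LCOE / 100 * E_tot
C_tot = 3.4521 / 100 * 4726.7
C_tot = 163.17 million $


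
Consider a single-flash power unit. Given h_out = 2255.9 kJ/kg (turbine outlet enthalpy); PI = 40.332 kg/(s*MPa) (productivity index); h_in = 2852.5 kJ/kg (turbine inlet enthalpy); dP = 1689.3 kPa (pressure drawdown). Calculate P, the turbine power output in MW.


Step 1: mdot = PI * dP / 1000 = 40.332 * 1689.3 / 1000 = 68.13285 kg/s
Step 2: P = mdot*(h_in - h_out)/1000 = 68.13285*(2852.5 - 2255.9)/1000 = 40.648 MW
P = 40.648 MW


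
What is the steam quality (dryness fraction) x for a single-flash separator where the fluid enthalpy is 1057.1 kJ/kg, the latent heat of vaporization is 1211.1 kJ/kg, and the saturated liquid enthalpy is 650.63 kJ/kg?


x = (h - hf) / hfg
x = (1057.1 - 650.63) / 1211.1
x = 0.33562


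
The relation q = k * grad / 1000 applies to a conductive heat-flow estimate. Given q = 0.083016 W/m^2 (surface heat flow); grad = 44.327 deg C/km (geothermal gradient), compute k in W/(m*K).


k = q * 1000 / grad
k = 0.083016 * 1000 / 44.327
k = 1.8728 W/(m*K)


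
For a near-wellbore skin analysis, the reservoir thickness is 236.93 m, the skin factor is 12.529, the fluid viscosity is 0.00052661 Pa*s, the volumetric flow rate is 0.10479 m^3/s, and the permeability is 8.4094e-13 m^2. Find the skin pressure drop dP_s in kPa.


dP_s = S * q * mu / (2*pi*k*hr) / 1000
dP_s = 12.529 * 0.10479 * 0.00052661 / (2*pi*8.4094e-13*236.93) / 1000
dP_s = 552.28 kPa


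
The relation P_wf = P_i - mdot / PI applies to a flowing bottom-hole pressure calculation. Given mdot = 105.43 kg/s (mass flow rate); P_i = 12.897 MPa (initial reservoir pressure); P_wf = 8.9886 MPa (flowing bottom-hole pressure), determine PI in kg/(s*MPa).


PI = mdot / (P_i - P_wf)
PI = 105.43 / (12.897 - 8.9886)
PI = 26.975 kg/(s*MPa)


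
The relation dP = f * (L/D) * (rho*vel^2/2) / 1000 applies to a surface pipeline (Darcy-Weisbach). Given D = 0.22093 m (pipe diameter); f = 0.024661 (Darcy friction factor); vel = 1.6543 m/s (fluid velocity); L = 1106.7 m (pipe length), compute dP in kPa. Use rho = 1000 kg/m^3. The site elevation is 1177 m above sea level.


dP = f * (L/D) * (rho*vel^2/2) / 1000
dP = 0.024661 * (1106.7/0.22093) * (1000*1.6543^2/2) / 1000
dP = 169.04 kPa


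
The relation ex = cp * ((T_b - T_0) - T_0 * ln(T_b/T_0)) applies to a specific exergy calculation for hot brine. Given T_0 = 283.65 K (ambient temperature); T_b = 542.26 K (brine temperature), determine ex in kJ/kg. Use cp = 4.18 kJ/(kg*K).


ex = cp * ((T_b - T_0) - T_0 * ln(T_b/T_0))
ex = 4.18 * ((542.26 - 283.65) - 283.65 * ln(542.26/283.65))
ex = 312.68 kJ/kg


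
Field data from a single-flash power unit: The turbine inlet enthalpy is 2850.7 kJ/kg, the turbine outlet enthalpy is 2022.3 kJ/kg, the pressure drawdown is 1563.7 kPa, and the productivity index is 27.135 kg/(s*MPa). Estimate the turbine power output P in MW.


Step 1: mdot = PI * dP / 1000 = 27.135 * 1563.7 / 1000 = 42.43100 kg/s
Step 2: P = mdot*(h_in - h_out)/1000 = 42.43100*(2850.7 - 2022.3)/1000 = 35.150 MW
P = 35.150 MW


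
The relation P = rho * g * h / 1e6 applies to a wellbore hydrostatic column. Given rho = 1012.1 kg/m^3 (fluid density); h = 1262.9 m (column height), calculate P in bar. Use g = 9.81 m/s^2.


P = rho * g * h / 1e6
P = 1012.1 * 9.81 * 1262.9 / 1e6
P = 12.53896 MPa
Convert: 12.53896 MPa * 10.0 = 125.39 bar
P = 125.39 bar


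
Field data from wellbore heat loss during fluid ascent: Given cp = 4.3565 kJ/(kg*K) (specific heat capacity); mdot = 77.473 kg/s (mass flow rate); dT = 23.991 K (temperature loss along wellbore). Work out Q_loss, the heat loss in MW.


Q_loss = mdot * cp * dT
Q_loss = 77.473 * 4.3565 * 23.991
Q_loss = 8097.229 kW
Convert: 8097.229 kW * 0.001 = 8.0972 MW
Q_loss = 8.0972 MW


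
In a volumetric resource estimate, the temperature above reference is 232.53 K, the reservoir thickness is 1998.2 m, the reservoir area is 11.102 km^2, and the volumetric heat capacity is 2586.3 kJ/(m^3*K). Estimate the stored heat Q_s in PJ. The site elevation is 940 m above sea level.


Step 1: Vr = A*1e6*hr = 11.102*1e6*1998.2 = 2.218402e+10 m^3
Step 2: Q_s = Vr*rhoc*dT/1e12 = 2.218402e+10*2586.3*232.53/1e12 = 13341 PJ
Q_s = 13341 PJ


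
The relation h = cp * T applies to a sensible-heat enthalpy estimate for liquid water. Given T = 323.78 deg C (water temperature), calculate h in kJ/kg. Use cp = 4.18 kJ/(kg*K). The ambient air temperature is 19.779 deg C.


h = cp * T
h = 4.18 * 323.78
h = 1353.4 kJ/kg
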